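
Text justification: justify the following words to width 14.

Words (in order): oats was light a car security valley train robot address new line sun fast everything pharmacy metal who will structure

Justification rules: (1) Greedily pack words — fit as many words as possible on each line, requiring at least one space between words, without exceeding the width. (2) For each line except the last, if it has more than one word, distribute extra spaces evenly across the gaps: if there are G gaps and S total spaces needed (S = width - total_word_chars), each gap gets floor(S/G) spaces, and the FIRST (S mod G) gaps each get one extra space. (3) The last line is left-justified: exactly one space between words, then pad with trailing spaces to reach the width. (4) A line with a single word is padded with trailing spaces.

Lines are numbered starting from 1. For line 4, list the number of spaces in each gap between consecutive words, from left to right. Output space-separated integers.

Line 1: ['oats', 'was', 'light'] (min_width=14, slack=0)
Line 2: ['a', 'car', 'security'] (min_width=14, slack=0)
Line 3: ['valley', 'train'] (min_width=12, slack=2)
Line 4: ['robot', 'address'] (min_width=13, slack=1)
Line 5: ['new', 'line', 'sun'] (min_width=12, slack=2)
Line 6: ['fast'] (min_width=4, slack=10)
Line 7: ['everything'] (min_width=10, slack=4)
Line 8: ['pharmacy', 'metal'] (min_width=14, slack=0)
Line 9: ['who', 'will'] (min_width=8, slack=6)
Line 10: ['structure'] (min_width=9, slack=5)

Answer: 2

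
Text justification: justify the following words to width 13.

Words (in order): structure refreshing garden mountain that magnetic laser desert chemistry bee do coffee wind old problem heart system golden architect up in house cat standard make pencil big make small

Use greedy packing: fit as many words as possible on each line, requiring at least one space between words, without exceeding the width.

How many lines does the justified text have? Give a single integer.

Answer: 16

Derivation:
Line 1: ['structure'] (min_width=9, slack=4)
Line 2: ['refreshing'] (min_width=10, slack=3)
Line 3: ['garden'] (min_width=6, slack=7)
Line 4: ['mountain', 'that'] (min_width=13, slack=0)
Line 5: ['magnetic'] (min_width=8, slack=5)
Line 6: ['laser', 'desert'] (min_width=12, slack=1)
Line 7: ['chemistry', 'bee'] (min_width=13, slack=0)
Line 8: ['do', 'coffee'] (min_width=9, slack=4)
Line 9: ['wind', 'old'] (min_width=8, slack=5)
Line 10: ['problem', 'heart'] (min_width=13, slack=0)
Line 11: ['system', 'golden'] (min_width=13, slack=0)
Line 12: ['architect', 'up'] (min_width=12, slack=1)
Line 13: ['in', 'house', 'cat'] (min_width=12, slack=1)
Line 14: ['standard', 'make'] (min_width=13, slack=0)
Line 15: ['pencil', 'big'] (min_width=10, slack=3)
Line 16: ['make', 'small'] (min_width=10, slack=3)
Total lines: 16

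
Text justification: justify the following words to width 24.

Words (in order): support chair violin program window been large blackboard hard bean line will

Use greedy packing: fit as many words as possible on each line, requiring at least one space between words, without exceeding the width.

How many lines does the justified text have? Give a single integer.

Line 1: ['support', 'chair', 'violin'] (min_width=20, slack=4)
Line 2: ['program', 'window', 'been'] (min_width=19, slack=5)
Line 3: ['large', 'blackboard', 'hard'] (min_width=21, slack=3)
Line 4: ['bean', 'line', 'will'] (min_width=14, slack=10)
Total lines: 4

Answer: 4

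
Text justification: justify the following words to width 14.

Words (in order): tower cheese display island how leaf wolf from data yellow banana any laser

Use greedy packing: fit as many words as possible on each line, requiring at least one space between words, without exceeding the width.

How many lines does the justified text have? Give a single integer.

Answer: 6

Derivation:
Line 1: ['tower', 'cheese'] (min_width=12, slack=2)
Line 2: ['display', 'island'] (min_width=14, slack=0)
Line 3: ['how', 'leaf', 'wolf'] (min_width=13, slack=1)
Line 4: ['from', 'data'] (min_width=9, slack=5)
Line 5: ['yellow', 'banana'] (min_width=13, slack=1)
Line 6: ['any', 'laser'] (min_width=9, slack=5)
Total lines: 6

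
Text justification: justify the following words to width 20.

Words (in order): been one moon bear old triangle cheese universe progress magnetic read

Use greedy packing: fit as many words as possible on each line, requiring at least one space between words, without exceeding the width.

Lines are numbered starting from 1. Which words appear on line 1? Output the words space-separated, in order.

Answer: been one moon bear

Derivation:
Line 1: ['been', 'one', 'moon', 'bear'] (min_width=18, slack=2)
Line 2: ['old', 'triangle', 'cheese'] (min_width=19, slack=1)
Line 3: ['universe', 'progress'] (min_width=17, slack=3)
Line 4: ['magnetic', 'read'] (min_width=13, slack=7)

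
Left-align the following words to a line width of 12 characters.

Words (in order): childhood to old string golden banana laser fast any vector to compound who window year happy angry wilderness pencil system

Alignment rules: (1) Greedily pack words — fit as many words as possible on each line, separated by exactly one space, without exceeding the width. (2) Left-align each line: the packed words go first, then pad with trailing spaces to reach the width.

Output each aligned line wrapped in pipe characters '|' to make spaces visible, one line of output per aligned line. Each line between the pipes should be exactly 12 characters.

Line 1: ['childhood', 'to'] (min_width=12, slack=0)
Line 2: ['old', 'string'] (min_width=10, slack=2)
Line 3: ['golden'] (min_width=6, slack=6)
Line 4: ['banana', 'laser'] (min_width=12, slack=0)
Line 5: ['fast', 'any'] (min_width=8, slack=4)
Line 6: ['vector', 'to'] (min_width=9, slack=3)
Line 7: ['compound', 'who'] (min_width=12, slack=0)
Line 8: ['window', 'year'] (min_width=11, slack=1)
Line 9: ['happy', 'angry'] (min_width=11, slack=1)
Line 10: ['wilderness'] (min_width=10, slack=2)
Line 11: ['pencil'] (min_width=6, slack=6)
Line 12: ['system'] (min_width=6, slack=6)

Answer: |childhood to|
|old string  |
|golden      |
|banana laser|
|fast any    |
|vector to   |
|compound who|
|window year |
|happy angry |
|wilderness  |
|pencil      |
|system      |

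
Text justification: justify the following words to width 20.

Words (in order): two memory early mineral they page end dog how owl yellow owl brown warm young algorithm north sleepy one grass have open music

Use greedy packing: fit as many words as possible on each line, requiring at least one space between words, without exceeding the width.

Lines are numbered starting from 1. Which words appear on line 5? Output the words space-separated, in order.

Answer: warm young algorithm

Derivation:
Line 1: ['two', 'memory', 'early'] (min_width=16, slack=4)
Line 2: ['mineral', 'they', 'page'] (min_width=17, slack=3)
Line 3: ['end', 'dog', 'how', 'owl'] (min_width=15, slack=5)
Line 4: ['yellow', 'owl', 'brown'] (min_width=16, slack=4)
Line 5: ['warm', 'young', 'algorithm'] (min_width=20, slack=0)
Line 6: ['north', 'sleepy', 'one'] (min_width=16, slack=4)
Line 7: ['grass', 'have', 'open'] (min_width=15, slack=5)
Line 8: ['music'] (min_width=5, slack=15)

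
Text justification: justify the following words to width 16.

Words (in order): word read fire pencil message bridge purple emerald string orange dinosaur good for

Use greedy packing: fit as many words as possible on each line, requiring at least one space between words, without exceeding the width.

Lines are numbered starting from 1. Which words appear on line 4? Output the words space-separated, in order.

Answer: emerald string

Derivation:
Line 1: ['word', 'read', 'fire'] (min_width=14, slack=2)
Line 2: ['pencil', 'message'] (min_width=14, slack=2)
Line 3: ['bridge', 'purple'] (min_width=13, slack=3)
Line 4: ['emerald', 'string'] (min_width=14, slack=2)
Line 5: ['orange', 'dinosaur'] (min_width=15, slack=1)
Line 6: ['good', 'for'] (min_width=8, slack=8)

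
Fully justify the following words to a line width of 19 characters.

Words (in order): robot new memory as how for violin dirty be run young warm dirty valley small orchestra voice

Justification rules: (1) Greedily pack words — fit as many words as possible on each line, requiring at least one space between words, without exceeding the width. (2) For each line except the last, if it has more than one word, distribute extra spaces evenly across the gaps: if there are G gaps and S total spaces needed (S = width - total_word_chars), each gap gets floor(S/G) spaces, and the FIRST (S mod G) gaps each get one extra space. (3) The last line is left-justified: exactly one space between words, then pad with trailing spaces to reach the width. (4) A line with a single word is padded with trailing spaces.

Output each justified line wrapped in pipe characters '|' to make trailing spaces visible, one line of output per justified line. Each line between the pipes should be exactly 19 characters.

Line 1: ['robot', 'new', 'memory', 'as'] (min_width=19, slack=0)
Line 2: ['how', 'for', 'violin'] (min_width=14, slack=5)
Line 3: ['dirty', 'be', 'run', 'young'] (min_width=18, slack=1)
Line 4: ['warm', 'dirty', 'valley'] (min_width=17, slack=2)
Line 5: ['small', 'orchestra'] (min_width=15, slack=4)
Line 6: ['voice'] (min_width=5, slack=14)

Answer: |robot new memory as|
|how    for   violin|
|dirty  be run young|
|warm  dirty  valley|
|small     orchestra|
|voice              |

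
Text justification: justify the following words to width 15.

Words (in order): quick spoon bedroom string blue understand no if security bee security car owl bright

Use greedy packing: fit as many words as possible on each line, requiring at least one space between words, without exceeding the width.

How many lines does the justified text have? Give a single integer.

Line 1: ['quick', 'spoon'] (min_width=11, slack=4)
Line 2: ['bedroom', 'string'] (min_width=14, slack=1)
Line 3: ['blue', 'understand'] (min_width=15, slack=0)
Line 4: ['no', 'if', 'security'] (min_width=14, slack=1)
Line 5: ['bee', 'security'] (min_width=12, slack=3)
Line 6: ['car', 'owl', 'bright'] (min_width=14, slack=1)
Total lines: 6

Answer: 6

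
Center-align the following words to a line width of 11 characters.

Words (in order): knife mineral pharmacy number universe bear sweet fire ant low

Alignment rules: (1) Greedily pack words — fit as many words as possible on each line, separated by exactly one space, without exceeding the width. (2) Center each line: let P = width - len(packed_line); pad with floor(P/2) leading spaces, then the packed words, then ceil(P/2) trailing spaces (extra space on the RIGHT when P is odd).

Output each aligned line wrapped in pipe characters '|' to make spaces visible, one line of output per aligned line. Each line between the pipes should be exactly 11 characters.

Answer: |   knife   |
|  mineral  |
| pharmacy  |
|  number   |
| universe  |
|bear sweet |
| fire ant  |
|    low    |

Derivation:
Line 1: ['knife'] (min_width=5, slack=6)
Line 2: ['mineral'] (min_width=7, slack=4)
Line 3: ['pharmacy'] (min_width=8, slack=3)
Line 4: ['number'] (min_width=6, slack=5)
Line 5: ['universe'] (min_width=8, slack=3)
Line 6: ['bear', 'sweet'] (min_width=10, slack=1)
Line 7: ['fire', 'ant'] (min_width=8, slack=3)
Line 8: ['low'] (min_width=3, slack=8)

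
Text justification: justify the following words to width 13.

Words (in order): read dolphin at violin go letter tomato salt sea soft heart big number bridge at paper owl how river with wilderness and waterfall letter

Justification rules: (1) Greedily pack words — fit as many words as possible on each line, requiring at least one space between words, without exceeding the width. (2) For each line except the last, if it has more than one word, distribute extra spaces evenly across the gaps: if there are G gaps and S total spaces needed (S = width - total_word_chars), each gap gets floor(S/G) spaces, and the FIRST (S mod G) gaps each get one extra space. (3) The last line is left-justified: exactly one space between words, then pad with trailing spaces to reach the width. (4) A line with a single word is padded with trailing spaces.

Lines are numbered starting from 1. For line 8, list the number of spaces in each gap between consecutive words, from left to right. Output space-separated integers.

Line 1: ['read', 'dolphin'] (min_width=12, slack=1)
Line 2: ['at', 'violin', 'go'] (min_width=12, slack=1)
Line 3: ['letter', 'tomato'] (min_width=13, slack=0)
Line 4: ['salt', 'sea', 'soft'] (min_width=13, slack=0)
Line 5: ['heart', 'big'] (min_width=9, slack=4)
Line 6: ['number', 'bridge'] (min_width=13, slack=0)
Line 7: ['at', 'paper', 'owl'] (min_width=12, slack=1)
Line 8: ['how', 'river'] (min_width=9, slack=4)
Line 9: ['with'] (min_width=4, slack=9)
Line 10: ['wilderness'] (min_width=10, slack=3)
Line 11: ['and', 'waterfall'] (min_width=13, slack=0)
Line 12: ['letter'] (min_width=6, slack=7)

Answer: 5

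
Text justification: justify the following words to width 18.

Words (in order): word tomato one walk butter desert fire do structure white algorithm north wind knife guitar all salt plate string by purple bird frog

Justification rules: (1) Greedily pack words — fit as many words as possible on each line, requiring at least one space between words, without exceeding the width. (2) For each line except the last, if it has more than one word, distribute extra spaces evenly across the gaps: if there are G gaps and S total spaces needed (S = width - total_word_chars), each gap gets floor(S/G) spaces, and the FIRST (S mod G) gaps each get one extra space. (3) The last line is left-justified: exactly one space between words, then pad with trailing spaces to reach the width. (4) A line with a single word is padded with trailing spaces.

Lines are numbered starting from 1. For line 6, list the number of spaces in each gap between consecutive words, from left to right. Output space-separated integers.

Line 1: ['word', 'tomato', 'one'] (min_width=15, slack=3)
Line 2: ['walk', 'butter', 'desert'] (min_width=18, slack=0)
Line 3: ['fire', 'do', 'structure'] (min_width=17, slack=1)
Line 4: ['white', 'algorithm'] (min_width=15, slack=3)
Line 5: ['north', 'wind', 'knife'] (min_width=16, slack=2)
Line 6: ['guitar', 'all', 'salt'] (min_width=15, slack=3)
Line 7: ['plate', 'string', 'by'] (min_width=15, slack=3)
Line 8: ['purple', 'bird', 'frog'] (min_width=16, slack=2)

Answer: 3 2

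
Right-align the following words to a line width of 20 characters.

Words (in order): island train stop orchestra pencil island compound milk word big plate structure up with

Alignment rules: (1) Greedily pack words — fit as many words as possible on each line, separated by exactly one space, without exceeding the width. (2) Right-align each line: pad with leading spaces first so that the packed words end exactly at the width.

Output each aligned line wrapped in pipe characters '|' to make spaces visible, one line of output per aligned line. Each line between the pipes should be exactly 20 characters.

Line 1: ['island', 'train', 'stop'] (min_width=17, slack=3)
Line 2: ['orchestra', 'pencil'] (min_width=16, slack=4)
Line 3: ['island', 'compound', 'milk'] (min_width=20, slack=0)
Line 4: ['word', 'big', 'plate'] (min_width=14, slack=6)
Line 5: ['structure', 'up', 'with'] (min_width=17, slack=3)

Answer: |   island train stop|
|    orchestra pencil|
|island compound milk|
|      word big plate|
|   structure up with|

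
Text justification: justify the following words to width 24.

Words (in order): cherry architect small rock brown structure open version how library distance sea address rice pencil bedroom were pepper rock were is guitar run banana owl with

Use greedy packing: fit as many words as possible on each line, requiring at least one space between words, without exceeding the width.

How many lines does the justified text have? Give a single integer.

Answer: 8

Derivation:
Line 1: ['cherry', 'architect', 'small'] (min_width=22, slack=2)
Line 2: ['rock', 'brown', 'structure'] (min_width=20, slack=4)
Line 3: ['open', 'version', 'how', 'library'] (min_width=24, slack=0)
Line 4: ['distance', 'sea', 'address'] (min_width=20, slack=4)
Line 5: ['rice', 'pencil', 'bedroom', 'were'] (min_width=24, slack=0)
Line 6: ['pepper', 'rock', 'were', 'is'] (min_width=19, slack=5)
Line 7: ['guitar', 'run', 'banana', 'owl'] (min_width=21, slack=3)
Line 8: ['with'] (min_width=4, slack=20)
Total lines: 8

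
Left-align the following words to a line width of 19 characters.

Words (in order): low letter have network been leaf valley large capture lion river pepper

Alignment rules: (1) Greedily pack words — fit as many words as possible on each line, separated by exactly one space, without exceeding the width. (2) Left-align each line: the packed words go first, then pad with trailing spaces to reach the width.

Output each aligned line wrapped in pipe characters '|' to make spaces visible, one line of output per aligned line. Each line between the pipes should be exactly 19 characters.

Answer: |low letter have    |
|network been leaf  |
|valley large       |
|capture lion river |
|pepper             |

Derivation:
Line 1: ['low', 'letter', 'have'] (min_width=15, slack=4)
Line 2: ['network', 'been', 'leaf'] (min_width=17, slack=2)
Line 3: ['valley', 'large'] (min_width=12, slack=7)
Line 4: ['capture', 'lion', 'river'] (min_width=18, slack=1)
Line 5: ['pepper'] (min_width=6, slack=13)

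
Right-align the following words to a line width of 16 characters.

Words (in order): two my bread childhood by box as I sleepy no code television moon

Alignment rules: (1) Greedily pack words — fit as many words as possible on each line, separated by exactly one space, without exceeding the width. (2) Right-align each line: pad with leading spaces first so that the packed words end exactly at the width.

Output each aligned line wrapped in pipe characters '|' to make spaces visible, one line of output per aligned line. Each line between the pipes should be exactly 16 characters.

Line 1: ['two', 'my', 'bread'] (min_width=12, slack=4)
Line 2: ['childhood', 'by', 'box'] (min_width=16, slack=0)
Line 3: ['as', 'I', 'sleepy', 'no'] (min_width=14, slack=2)
Line 4: ['code', 'television'] (min_width=15, slack=1)
Line 5: ['moon'] (min_width=4, slack=12)

Answer: |    two my bread|
|childhood by box|
|  as I sleepy no|
| code television|
|            moon|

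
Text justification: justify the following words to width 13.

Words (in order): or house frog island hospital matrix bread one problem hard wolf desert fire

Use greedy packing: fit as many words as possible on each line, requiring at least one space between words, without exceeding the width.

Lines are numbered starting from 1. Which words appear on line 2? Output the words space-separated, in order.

Answer: island

Derivation:
Line 1: ['or', 'house', 'frog'] (min_width=13, slack=0)
Line 2: ['island'] (min_width=6, slack=7)
Line 3: ['hospital'] (min_width=8, slack=5)
Line 4: ['matrix', 'bread'] (min_width=12, slack=1)
Line 5: ['one', 'problem'] (min_width=11, slack=2)
Line 6: ['hard', 'wolf'] (min_width=9, slack=4)
Line 7: ['desert', 'fire'] (min_width=11, slack=2)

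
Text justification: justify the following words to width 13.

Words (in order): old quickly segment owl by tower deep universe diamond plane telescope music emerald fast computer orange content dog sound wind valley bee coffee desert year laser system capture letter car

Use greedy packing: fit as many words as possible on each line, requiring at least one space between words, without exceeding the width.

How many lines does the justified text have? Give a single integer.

Answer: 17

Derivation:
Line 1: ['old', 'quickly'] (min_width=11, slack=2)
Line 2: ['segment', 'owl'] (min_width=11, slack=2)
Line 3: ['by', 'tower', 'deep'] (min_width=13, slack=0)
Line 4: ['universe'] (min_width=8, slack=5)
Line 5: ['diamond', 'plane'] (min_width=13, slack=0)
Line 6: ['telescope'] (min_width=9, slack=4)
Line 7: ['music', 'emerald'] (min_width=13, slack=0)
Line 8: ['fast', 'computer'] (min_width=13, slack=0)
Line 9: ['orange'] (min_width=6, slack=7)
Line 10: ['content', 'dog'] (min_width=11, slack=2)
Line 11: ['sound', 'wind'] (min_width=10, slack=3)
Line 12: ['valley', 'bee'] (min_width=10, slack=3)
Line 13: ['coffee', 'desert'] (min_width=13, slack=0)
Line 14: ['year', 'laser'] (min_width=10, slack=3)
Line 15: ['system'] (min_width=6, slack=7)
Line 16: ['capture'] (min_width=7, slack=6)
Line 17: ['letter', 'car'] (min_width=10, slack=3)
Total lines: 17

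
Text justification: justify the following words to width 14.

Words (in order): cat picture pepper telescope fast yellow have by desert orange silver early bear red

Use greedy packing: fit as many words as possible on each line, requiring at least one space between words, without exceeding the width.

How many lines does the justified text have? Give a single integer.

Answer: 7

Derivation:
Line 1: ['cat', 'picture'] (min_width=11, slack=3)
Line 2: ['pepper'] (min_width=6, slack=8)
Line 3: ['telescope', 'fast'] (min_width=14, slack=0)
Line 4: ['yellow', 'have', 'by'] (min_width=14, slack=0)
Line 5: ['desert', 'orange'] (min_width=13, slack=1)
Line 6: ['silver', 'early'] (min_width=12, slack=2)
Line 7: ['bear', 'red'] (min_width=8, slack=6)
Total lines: 7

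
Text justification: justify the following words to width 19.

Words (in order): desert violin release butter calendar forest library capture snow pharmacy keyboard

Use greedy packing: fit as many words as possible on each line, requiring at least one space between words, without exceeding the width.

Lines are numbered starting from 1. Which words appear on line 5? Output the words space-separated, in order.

Line 1: ['desert', 'violin'] (min_width=13, slack=6)
Line 2: ['release', 'butter'] (min_width=14, slack=5)
Line 3: ['calendar', 'forest'] (min_width=15, slack=4)
Line 4: ['library', 'capture'] (min_width=15, slack=4)
Line 5: ['snow', 'pharmacy'] (min_width=13, slack=6)
Line 6: ['keyboard'] (min_width=8, slack=11)

Answer: snow pharmacy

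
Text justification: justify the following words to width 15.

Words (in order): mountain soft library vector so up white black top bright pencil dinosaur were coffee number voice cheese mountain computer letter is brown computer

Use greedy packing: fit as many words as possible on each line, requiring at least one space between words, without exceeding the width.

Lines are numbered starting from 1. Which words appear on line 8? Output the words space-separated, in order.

Answer: voice cheese

Derivation:
Line 1: ['mountain', 'soft'] (min_width=13, slack=2)
Line 2: ['library', 'vector'] (min_width=14, slack=1)
Line 3: ['so', 'up', 'white'] (min_width=11, slack=4)
Line 4: ['black', 'top'] (min_width=9, slack=6)
Line 5: ['bright', 'pencil'] (min_width=13, slack=2)
Line 6: ['dinosaur', 'were'] (min_width=13, slack=2)
Line 7: ['coffee', 'number'] (min_width=13, slack=2)
Line 8: ['voice', 'cheese'] (min_width=12, slack=3)
Line 9: ['mountain'] (min_width=8, slack=7)
Line 10: ['computer', 'letter'] (min_width=15, slack=0)
Line 11: ['is', 'brown'] (min_width=8, slack=7)
Line 12: ['computer'] (min_width=8, slack=7)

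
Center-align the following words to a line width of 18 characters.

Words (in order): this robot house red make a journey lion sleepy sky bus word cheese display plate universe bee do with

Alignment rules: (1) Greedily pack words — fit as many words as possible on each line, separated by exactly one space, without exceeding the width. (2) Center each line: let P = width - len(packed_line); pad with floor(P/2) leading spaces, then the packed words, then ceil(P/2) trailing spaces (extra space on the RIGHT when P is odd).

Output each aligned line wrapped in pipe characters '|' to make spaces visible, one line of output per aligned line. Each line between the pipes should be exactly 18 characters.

Answer: | this robot house |
|red make a journey|
| lion sleepy sky  |
| bus word cheese  |
|  display plate   |
| universe bee do  |
|       with       |

Derivation:
Line 1: ['this', 'robot', 'house'] (min_width=16, slack=2)
Line 2: ['red', 'make', 'a', 'journey'] (min_width=18, slack=0)
Line 3: ['lion', 'sleepy', 'sky'] (min_width=15, slack=3)
Line 4: ['bus', 'word', 'cheese'] (min_width=15, slack=3)
Line 5: ['display', 'plate'] (min_width=13, slack=5)
Line 6: ['universe', 'bee', 'do'] (min_width=15, slack=3)
Line 7: ['with'] (min_width=4, slack=14)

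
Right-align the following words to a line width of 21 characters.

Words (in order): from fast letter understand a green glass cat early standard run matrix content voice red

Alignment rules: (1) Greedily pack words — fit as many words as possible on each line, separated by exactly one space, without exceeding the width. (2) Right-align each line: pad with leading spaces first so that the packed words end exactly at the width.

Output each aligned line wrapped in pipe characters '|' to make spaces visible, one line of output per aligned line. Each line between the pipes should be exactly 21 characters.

Line 1: ['from', 'fast', 'letter'] (min_width=16, slack=5)
Line 2: ['understand', 'a', 'green'] (min_width=18, slack=3)
Line 3: ['glass', 'cat', 'early'] (min_width=15, slack=6)
Line 4: ['standard', 'run', 'matrix'] (min_width=19, slack=2)
Line 5: ['content', 'voice', 'red'] (min_width=17, slack=4)

Answer: |     from fast letter|
|   understand a green|
|      glass cat early|
|  standard run matrix|
|    content voice red|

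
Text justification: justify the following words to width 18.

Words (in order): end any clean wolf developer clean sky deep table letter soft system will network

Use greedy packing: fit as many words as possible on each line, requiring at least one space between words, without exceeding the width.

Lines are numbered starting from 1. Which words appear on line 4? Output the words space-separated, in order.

Answer: letter soft system

Derivation:
Line 1: ['end', 'any', 'clean', 'wolf'] (min_width=18, slack=0)
Line 2: ['developer', 'clean'] (min_width=15, slack=3)
Line 3: ['sky', 'deep', 'table'] (min_width=14, slack=4)
Line 4: ['letter', 'soft', 'system'] (min_width=18, slack=0)
Line 5: ['will', 'network'] (min_width=12, slack=6)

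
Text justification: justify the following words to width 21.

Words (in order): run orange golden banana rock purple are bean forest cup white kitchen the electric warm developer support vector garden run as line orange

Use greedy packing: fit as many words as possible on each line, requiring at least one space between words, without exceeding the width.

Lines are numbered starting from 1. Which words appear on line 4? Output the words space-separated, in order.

Answer: white kitchen the

Derivation:
Line 1: ['run', 'orange', 'golden'] (min_width=17, slack=4)
Line 2: ['banana', 'rock', 'purple'] (min_width=18, slack=3)
Line 3: ['are', 'bean', 'forest', 'cup'] (min_width=19, slack=2)
Line 4: ['white', 'kitchen', 'the'] (min_width=17, slack=4)
Line 5: ['electric', 'warm'] (min_width=13, slack=8)
Line 6: ['developer', 'support'] (min_width=17, slack=4)
Line 7: ['vector', 'garden', 'run', 'as'] (min_width=20, slack=1)
Line 8: ['line', 'orange'] (min_width=11, slack=10)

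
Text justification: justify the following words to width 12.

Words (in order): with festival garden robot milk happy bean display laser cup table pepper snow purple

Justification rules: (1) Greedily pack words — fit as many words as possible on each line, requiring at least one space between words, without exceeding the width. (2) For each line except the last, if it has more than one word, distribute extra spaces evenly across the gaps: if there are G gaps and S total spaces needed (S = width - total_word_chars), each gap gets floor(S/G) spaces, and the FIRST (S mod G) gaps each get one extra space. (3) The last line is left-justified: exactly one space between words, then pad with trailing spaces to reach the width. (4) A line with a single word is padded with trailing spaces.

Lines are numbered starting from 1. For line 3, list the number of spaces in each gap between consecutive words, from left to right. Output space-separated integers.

Line 1: ['with'] (min_width=4, slack=8)
Line 2: ['festival'] (min_width=8, slack=4)
Line 3: ['garden', 'robot'] (min_width=12, slack=0)
Line 4: ['milk', 'happy'] (min_width=10, slack=2)
Line 5: ['bean', 'display'] (min_width=12, slack=0)
Line 6: ['laser', 'cup'] (min_width=9, slack=3)
Line 7: ['table', 'pepper'] (min_width=12, slack=0)
Line 8: ['snow', 'purple'] (min_width=11, slack=1)

Answer: 1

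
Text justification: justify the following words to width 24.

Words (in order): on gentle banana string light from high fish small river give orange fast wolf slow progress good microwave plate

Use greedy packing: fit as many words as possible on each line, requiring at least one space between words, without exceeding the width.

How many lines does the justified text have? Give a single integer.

Answer: 5

Derivation:
Line 1: ['on', 'gentle', 'banana', 'string'] (min_width=23, slack=1)
Line 2: ['light', 'from', 'high', 'fish'] (min_width=20, slack=4)
Line 3: ['small', 'river', 'give', 'orange'] (min_width=23, slack=1)
Line 4: ['fast', 'wolf', 'slow', 'progress'] (min_width=23, slack=1)
Line 5: ['good', 'microwave', 'plate'] (min_width=20, slack=4)
Total lines: 5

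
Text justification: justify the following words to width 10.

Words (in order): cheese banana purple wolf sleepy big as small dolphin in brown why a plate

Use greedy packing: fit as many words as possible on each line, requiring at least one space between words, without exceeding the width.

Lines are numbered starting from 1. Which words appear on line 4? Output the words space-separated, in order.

Line 1: ['cheese'] (min_width=6, slack=4)
Line 2: ['banana'] (min_width=6, slack=4)
Line 3: ['purple'] (min_width=6, slack=4)
Line 4: ['wolf'] (min_width=4, slack=6)
Line 5: ['sleepy', 'big'] (min_width=10, slack=0)
Line 6: ['as', 'small'] (min_width=8, slack=2)
Line 7: ['dolphin', 'in'] (min_width=10, slack=0)
Line 8: ['brown', 'why'] (min_width=9, slack=1)
Line 9: ['a', 'plate'] (min_width=7, slack=3)

Answer: wolf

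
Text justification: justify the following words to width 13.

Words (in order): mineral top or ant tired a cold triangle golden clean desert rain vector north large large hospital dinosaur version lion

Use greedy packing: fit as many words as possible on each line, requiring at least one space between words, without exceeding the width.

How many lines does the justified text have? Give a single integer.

Answer: 11

Derivation:
Line 1: ['mineral', 'top'] (min_width=11, slack=2)
Line 2: ['or', 'ant', 'tired'] (min_width=12, slack=1)
Line 3: ['a', 'cold'] (min_width=6, slack=7)
Line 4: ['triangle'] (min_width=8, slack=5)
Line 5: ['golden', 'clean'] (min_width=12, slack=1)
Line 6: ['desert', 'rain'] (min_width=11, slack=2)
Line 7: ['vector', 'north'] (min_width=12, slack=1)
Line 8: ['large', 'large'] (min_width=11, slack=2)
Line 9: ['hospital'] (min_width=8, slack=5)
Line 10: ['dinosaur'] (min_width=8, slack=5)
Line 11: ['version', 'lion'] (min_width=12, slack=1)
Total lines: 11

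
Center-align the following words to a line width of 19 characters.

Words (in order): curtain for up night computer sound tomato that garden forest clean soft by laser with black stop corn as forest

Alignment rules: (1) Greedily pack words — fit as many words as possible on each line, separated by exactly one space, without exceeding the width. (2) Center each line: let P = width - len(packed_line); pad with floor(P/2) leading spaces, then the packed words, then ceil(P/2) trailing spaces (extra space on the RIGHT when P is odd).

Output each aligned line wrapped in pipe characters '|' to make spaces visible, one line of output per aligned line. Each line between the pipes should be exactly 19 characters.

Answer: |  curtain for up   |
|  night computer   |
| sound tomato that |
|garden forest clean|
|soft by laser with |
|black stop corn as |
|      forest       |

Derivation:
Line 1: ['curtain', 'for', 'up'] (min_width=14, slack=5)
Line 2: ['night', 'computer'] (min_width=14, slack=5)
Line 3: ['sound', 'tomato', 'that'] (min_width=17, slack=2)
Line 4: ['garden', 'forest', 'clean'] (min_width=19, slack=0)
Line 5: ['soft', 'by', 'laser', 'with'] (min_width=18, slack=1)
Line 6: ['black', 'stop', 'corn', 'as'] (min_width=18, slack=1)
Line 7: ['forest'] (min_width=6, slack=13)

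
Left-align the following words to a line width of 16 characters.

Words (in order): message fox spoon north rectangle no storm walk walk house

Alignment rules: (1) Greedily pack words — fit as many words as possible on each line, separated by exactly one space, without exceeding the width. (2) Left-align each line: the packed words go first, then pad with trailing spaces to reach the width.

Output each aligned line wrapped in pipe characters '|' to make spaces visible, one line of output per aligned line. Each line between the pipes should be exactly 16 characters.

Answer: |message fox     |
|spoon north     |
|rectangle no    |
|storm walk walk |
|house           |

Derivation:
Line 1: ['message', 'fox'] (min_width=11, slack=5)
Line 2: ['spoon', 'north'] (min_width=11, slack=5)
Line 3: ['rectangle', 'no'] (min_width=12, slack=4)
Line 4: ['storm', 'walk', 'walk'] (min_width=15, slack=1)
Line 5: ['house'] (min_width=5, slack=11)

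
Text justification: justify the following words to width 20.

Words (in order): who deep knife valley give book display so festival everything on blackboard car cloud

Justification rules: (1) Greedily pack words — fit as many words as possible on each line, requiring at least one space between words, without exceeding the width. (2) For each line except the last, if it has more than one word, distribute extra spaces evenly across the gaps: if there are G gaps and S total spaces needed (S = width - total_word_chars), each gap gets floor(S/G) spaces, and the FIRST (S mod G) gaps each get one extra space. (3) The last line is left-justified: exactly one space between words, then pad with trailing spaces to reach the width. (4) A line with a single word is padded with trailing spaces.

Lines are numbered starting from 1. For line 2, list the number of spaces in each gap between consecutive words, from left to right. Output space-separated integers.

Answer: 3 3

Derivation:
Line 1: ['who', 'deep', 'knife'] (min_width=14, slack=6)
Line 2: ['valley', 'give', 'book'] (min_width=16, slack=4)
Line 3: ['display', 'so', 'festival'] (min_width=19, slack=1)
Line 4: ['everything', 'on'] (min_width=13, slack=7)
Line 5: ['blackboard', 'car', 'cloud'] (min_width=20, slack=0)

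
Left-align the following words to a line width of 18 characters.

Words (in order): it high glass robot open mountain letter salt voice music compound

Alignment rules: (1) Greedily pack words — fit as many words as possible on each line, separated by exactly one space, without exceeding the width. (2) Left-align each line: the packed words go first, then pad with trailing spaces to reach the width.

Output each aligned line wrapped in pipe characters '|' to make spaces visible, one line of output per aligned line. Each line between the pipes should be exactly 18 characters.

Answer: |it high glass     |
|robot open        |
|mountain letter   |
|salt voice music  |
|compound          |

Derivation:
Line 1: ['it', 'high', 'glass'] (min_width=13, slack=5)
Line 2: ['robot', 'open'] (min_width=10, slack=8)
Line 3: ['mountain', 'letter'] (min_width=15, slack=3)
Line 4: ['salt', 'voice', 'music'] (min_width=16, slack=2)
Line 5: ['compound'] (min_width=8, slack=10)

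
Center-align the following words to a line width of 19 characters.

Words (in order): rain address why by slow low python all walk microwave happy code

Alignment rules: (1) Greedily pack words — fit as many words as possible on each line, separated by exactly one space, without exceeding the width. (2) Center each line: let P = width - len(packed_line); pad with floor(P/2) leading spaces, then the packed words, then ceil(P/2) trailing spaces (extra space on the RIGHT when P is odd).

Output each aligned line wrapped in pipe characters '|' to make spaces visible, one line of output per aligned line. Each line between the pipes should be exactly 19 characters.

Answer: |rain address why by|
|slow low python all|
|  walk microwave   |
|    happy code     |

Derivation:
Line 1: ['rain', 'address', 'why', 'by'] (min_width=19, slack=0)
Line 2: ['slow', 'low', 'python', 'all'] (min_width=19, slack=0)
Line 3: ['walk', 'microwave'] (min_width=14, slack=5)
Line 4: ['happy', 'code'] (min_width=10, slack=9)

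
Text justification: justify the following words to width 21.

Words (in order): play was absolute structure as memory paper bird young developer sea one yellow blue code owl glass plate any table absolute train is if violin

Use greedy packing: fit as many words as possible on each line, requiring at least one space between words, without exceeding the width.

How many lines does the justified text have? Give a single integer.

Answer: 8

Derivation:
Line 1: ['play', 'was', 'absolute'] (min_width=17, slack=4)
Line 2: ['structure', 'as', 'memory'] (min_width=19, slack=2)
Line 3: ['paper', 'bird', 'young'] (min_width=16, slack=5)
Line 4: ['developer', 'sea', 'one'] (min_width=17, slack=4)
Line 5: ['yellow', 'blue', 'code', 'owl'] (min_width=20, slack=1)
Line 6: ['glass', 'plate', 'any', 'table'] (min_width=21, slack=0)
Line 7: ['absolute', 'train', 'is', 'if'] (min_width=20, slack=1)
Line 8: ['violin'] (min_width=6, slack=15)
Total lines: 8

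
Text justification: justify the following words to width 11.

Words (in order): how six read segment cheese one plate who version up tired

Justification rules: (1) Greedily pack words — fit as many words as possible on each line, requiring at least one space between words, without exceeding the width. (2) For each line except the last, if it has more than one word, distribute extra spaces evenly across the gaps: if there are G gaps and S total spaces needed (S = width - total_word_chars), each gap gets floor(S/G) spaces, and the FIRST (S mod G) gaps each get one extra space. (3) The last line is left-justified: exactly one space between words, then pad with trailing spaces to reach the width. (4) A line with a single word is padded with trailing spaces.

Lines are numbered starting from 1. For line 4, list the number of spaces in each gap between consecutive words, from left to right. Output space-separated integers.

Answer: 2

Derivation:
Line 1: ['how', 'six'] (min_width=7, slack=4)
Line 2: ['read'] (min_width=4, slack=7)
Line 3: ['segment'] (min_width=7, slack=4)
Line 4: ['cheese', 'one'] (min_width=10, slack=1)
Line 5: ['plate', 'who'] (min_width=9, slack=2)
Line 6: ['version', 'up'] (min_width=10, slack=1)
Line 7: ['tired'] (min_width=5, slack=6)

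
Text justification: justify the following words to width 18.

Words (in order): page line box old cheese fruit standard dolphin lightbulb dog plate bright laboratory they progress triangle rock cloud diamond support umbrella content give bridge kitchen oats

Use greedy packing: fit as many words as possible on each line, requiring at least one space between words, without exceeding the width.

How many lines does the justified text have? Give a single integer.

Answer: 12

Derivation:
Line 1: ['page', 'line', 'box', 'old'] (min_width=17, slack=1)
Line 2: ['cheese', 'fruit'] (min_width=12, slack=6)
Line 3: ['standard', 'dolphin'] (min_width=16, slack=2)
Line 4: ['lightbulb', 'dog'] (min_width=13, slack=5)
Line 5: ['plate', 'bright'] (min_width=12, slack=6)
Line 6: ['laboratory', 'they'] (min_width=15, slack=3)
Line 7: ['progress', 'triangle'] (min_width=17, slack=1)
Line 8: ['rock', 'cloud', 'diamond'] (min_width=18, slack=0)
Line 9: ['support', 'umbrella'] (min_width=16, slack=2)
Line 10: ['content', 'give'] (min_width=12, slack=6)
Line 11: ['bridge', 'kitchen'] (min_width=14, slack=4)
Line 12: ['oats'] (min_width=4, slack=14)
Total lines: 12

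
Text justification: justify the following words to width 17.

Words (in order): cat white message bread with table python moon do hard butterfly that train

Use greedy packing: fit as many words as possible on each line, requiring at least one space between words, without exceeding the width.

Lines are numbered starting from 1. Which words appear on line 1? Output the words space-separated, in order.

Answer: cat white message

Derivation:
Line 1: ['cat', 'white', 'message'] (min_width=17, slack=0)
Line 2: ['bread', 'with', 'table'] (min_width=16, slack=1)
Line 3: ['python', 'moon', 'do'] (min_width=14, slack=3)
Line 4: ['hard', 'butterfly'] (min_width=14, slack=3)
Line 5: ['that', 'train'] (min_width=10, slack=7)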